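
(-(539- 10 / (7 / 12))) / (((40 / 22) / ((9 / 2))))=-361647 / 280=-1291.60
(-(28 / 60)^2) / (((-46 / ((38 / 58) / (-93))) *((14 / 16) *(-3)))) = 532 / 41870925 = 0.00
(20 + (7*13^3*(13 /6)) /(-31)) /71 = -196207 /13206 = -14.86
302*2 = 604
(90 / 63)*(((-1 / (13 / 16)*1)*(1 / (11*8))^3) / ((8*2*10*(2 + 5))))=-1 / 434097664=-0.00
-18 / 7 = -2.57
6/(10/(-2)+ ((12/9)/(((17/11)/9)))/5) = -510/293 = -1.74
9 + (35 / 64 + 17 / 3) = 2921 / 192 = 15.21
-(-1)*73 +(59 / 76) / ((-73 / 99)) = 399163 / 5548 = 71.95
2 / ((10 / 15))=3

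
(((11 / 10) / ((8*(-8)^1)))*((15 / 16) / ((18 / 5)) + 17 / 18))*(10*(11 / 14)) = -41987 / 258048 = -0.16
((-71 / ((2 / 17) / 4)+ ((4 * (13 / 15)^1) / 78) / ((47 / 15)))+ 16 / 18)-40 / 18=-113520 / 47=-2415.32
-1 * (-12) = 12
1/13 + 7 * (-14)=-1273/13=-97.92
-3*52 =-156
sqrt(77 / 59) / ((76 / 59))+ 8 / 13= 8 / 13+ sqrt(4543) / 76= 1.50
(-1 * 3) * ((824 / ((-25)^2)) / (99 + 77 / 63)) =-11124 / 281875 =-0.04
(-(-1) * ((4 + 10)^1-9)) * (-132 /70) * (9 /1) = -594 /7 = -84.86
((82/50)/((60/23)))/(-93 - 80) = -943/259500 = -0.00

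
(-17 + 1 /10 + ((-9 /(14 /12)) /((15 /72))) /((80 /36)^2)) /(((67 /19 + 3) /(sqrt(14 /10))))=-811243* sqrt(35) /1085000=-4.42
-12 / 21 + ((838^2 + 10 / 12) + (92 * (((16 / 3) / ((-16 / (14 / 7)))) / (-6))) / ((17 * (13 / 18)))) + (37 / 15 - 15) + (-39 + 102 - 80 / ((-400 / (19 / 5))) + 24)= 54324476841 / 77350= 702320.32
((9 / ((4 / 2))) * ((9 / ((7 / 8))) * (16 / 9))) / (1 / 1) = 82.29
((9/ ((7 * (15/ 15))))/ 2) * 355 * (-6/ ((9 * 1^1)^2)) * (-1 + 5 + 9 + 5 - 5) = -4615/ 21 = -219.76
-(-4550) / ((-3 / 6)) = -9100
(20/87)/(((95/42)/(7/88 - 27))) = -2.74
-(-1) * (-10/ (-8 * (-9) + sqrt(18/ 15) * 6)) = -50/ 357 + 5 * sqrt(30)/ 2142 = -0.13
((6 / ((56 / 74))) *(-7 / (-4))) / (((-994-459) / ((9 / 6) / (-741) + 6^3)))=-11844033 / 5742256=-2.06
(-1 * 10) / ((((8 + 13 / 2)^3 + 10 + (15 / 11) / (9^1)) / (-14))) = 36960 / 807517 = 0.05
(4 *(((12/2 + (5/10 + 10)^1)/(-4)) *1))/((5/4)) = -66/5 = -13.20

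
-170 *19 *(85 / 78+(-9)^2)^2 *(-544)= 18009781105520 / 1521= 11840750233.74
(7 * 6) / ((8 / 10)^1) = 105 / 2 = 52.50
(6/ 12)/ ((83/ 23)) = 23/ 166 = 0.14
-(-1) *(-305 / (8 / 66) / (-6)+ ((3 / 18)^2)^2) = 543511 / 1296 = 419.38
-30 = -30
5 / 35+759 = 5314 / 7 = 759.14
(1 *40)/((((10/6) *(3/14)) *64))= 7/4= 1.75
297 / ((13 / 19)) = 5643 / 13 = 434.08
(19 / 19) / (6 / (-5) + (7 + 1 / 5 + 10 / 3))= 3 / 28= 0.11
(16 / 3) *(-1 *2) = -32 / 3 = -10.67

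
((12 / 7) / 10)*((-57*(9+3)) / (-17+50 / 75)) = 12312 / 1715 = 7.18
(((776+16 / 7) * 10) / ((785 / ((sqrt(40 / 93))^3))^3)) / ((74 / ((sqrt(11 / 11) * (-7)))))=-371916800 * sqrt(930) / 332042877899376471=-0.00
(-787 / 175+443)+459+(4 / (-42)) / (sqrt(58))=157063 / 175 - sqrt(58) / 609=897.49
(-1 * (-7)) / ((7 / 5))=5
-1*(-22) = 22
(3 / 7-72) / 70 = -501 / 490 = -1.02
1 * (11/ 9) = 11/ 9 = 1.22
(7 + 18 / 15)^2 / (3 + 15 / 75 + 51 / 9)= 5043 / 665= 7.58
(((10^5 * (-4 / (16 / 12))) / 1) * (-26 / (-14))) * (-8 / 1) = 4457142.86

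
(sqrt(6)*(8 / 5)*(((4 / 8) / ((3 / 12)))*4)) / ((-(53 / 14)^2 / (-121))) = 1517824*sqrt(6) / 14045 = 264.71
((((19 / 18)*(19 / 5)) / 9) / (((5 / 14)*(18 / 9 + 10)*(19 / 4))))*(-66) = -2926 / 2025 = -1.44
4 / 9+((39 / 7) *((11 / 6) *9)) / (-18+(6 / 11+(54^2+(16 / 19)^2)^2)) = 682953334098565 / 1536607641395232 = 0.44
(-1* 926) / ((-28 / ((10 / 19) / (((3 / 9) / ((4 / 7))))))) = 27780 / 931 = 29.84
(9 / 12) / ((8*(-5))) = -3 / 160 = -0.02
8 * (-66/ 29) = -528/ 29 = -18.21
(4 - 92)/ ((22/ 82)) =-328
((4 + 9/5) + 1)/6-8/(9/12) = -143/15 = -9.53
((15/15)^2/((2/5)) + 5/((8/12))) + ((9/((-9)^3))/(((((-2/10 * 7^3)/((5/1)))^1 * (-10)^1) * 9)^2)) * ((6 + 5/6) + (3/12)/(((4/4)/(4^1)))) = 185254820185/18525482136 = 10.00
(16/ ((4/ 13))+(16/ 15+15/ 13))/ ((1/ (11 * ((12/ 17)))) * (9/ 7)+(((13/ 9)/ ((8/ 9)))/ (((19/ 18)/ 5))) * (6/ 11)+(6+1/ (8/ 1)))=123746392/ 23939175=5.17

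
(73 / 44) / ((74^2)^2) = 73 / 1319409344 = 0.00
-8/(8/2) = -2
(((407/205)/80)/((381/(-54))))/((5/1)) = -3663/5207000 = -0.00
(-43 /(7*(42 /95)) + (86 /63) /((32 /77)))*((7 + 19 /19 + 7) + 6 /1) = -74863 /336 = -222.81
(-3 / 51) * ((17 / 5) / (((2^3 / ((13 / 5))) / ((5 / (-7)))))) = 13 / 280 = 0.05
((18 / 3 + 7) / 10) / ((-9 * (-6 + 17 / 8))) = 52 / 1395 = 0.04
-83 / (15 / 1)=-83 / 15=-5.53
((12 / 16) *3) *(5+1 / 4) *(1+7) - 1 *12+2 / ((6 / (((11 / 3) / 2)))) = 748 / 9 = 83.11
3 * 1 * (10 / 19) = 30 / 19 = 1.58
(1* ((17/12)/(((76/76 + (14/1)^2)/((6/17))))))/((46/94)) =47/9062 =0.01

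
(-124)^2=15376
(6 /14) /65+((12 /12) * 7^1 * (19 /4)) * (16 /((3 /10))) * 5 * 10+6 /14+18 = 121055164 /1365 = 88685.10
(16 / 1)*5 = 80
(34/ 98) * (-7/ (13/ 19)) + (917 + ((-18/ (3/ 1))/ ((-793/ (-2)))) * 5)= 5070144/ 5551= 913.37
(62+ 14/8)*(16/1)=1020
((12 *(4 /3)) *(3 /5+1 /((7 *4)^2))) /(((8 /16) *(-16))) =-2357 /1960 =-1.20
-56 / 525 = -0.11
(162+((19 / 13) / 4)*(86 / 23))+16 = 179.37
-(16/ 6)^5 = -32768/ 243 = -134.85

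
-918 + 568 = -350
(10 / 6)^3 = 125 / 27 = 4.63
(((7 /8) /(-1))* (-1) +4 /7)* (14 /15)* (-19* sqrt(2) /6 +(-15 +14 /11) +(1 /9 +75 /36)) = -13701 /880 - 171* sqrt(2) /40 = -21.62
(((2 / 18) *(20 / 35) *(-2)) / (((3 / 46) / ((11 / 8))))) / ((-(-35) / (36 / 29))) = -2024 / 21315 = -0.09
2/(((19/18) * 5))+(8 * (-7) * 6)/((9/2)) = -21172/285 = -74.29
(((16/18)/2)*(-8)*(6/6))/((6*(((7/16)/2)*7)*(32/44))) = -704/1323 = -0.53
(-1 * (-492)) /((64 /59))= 7257 /16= 453.56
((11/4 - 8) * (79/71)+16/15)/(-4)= 20341/17040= 1.19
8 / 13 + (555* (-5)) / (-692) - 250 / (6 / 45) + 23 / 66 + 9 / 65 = -2775548891 / 1484340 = -1869.89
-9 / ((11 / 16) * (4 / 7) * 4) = -63 / 11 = -5.73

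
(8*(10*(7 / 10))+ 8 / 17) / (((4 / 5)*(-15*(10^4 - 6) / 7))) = -280 / 84949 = -0.00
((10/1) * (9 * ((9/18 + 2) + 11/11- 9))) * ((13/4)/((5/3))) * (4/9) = -429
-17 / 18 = -0.94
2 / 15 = 0.13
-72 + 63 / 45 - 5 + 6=-348 / 5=-69.60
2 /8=1 /4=0.25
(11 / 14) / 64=11 / 896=0.01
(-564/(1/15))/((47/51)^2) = -468180/47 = -9961.28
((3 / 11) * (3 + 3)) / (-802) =-9 / 4411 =-0.00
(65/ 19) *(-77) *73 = -365365/ 19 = -19229.74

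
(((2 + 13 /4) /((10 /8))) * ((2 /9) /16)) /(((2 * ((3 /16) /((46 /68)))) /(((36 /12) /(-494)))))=-161 /251940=-0.00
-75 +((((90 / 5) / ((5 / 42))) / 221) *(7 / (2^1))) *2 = -77583 / 1105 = -70.21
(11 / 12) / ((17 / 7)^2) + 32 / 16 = 7475 / 3468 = 2.16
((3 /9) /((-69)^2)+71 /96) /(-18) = -338063 /8227008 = -0.04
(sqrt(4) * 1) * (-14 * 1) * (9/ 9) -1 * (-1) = -27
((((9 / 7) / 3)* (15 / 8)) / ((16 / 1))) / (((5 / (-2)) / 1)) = -9 / 448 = -0.02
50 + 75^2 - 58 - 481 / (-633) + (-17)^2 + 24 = 5930.76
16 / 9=1.78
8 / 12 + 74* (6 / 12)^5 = 143 / 48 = 2.98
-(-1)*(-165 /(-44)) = 15 /4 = 3.75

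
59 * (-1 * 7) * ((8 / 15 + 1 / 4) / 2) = -19411 / 120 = -161.76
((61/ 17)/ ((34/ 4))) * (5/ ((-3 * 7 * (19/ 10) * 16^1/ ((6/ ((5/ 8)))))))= -1220/ 38437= -0.03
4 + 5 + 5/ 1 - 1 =13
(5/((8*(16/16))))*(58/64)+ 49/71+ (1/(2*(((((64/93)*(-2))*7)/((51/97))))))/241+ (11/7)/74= 1.28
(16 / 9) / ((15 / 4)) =64 / 135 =0.47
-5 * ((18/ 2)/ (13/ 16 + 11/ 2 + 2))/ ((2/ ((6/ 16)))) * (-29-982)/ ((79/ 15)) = 2047275/ 10507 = 194.85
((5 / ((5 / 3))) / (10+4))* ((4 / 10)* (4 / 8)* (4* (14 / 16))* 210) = 63 / 2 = 31.50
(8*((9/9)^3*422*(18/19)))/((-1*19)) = -60768/361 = -168.33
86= 86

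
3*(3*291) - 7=2612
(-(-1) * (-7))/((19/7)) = -49/19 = -2.58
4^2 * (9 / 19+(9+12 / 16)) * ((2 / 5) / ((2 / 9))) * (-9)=-251748 / 95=-2649.98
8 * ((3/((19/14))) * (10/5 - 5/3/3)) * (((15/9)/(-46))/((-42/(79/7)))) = 20540/82593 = 0.25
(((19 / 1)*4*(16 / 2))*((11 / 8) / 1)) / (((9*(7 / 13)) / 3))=10868 / 21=517.52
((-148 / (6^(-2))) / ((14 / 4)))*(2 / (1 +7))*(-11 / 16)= 3663 / 14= 261.64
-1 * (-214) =214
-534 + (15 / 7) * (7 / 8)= -4257 / 8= -532.12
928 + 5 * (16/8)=938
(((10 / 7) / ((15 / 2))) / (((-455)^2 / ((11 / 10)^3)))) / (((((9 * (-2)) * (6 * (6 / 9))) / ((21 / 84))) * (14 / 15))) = -1331 / 292153680000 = -0.00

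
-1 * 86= -86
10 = 10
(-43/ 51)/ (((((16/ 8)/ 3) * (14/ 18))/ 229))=-88623/ 238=-372.37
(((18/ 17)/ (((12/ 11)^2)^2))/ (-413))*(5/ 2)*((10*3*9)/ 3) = -366025/ 898688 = -0.41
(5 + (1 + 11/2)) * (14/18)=161/18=8.94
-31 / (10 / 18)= -279 / 5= -55.80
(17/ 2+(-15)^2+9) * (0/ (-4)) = 0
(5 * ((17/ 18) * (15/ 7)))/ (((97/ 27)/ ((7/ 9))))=425/ 194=2.19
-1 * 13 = -13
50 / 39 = 1.28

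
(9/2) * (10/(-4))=-11.25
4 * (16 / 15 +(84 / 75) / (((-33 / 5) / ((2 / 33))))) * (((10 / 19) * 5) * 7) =1610560 / 20691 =77.84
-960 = -960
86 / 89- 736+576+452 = 26074 / 89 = 292.97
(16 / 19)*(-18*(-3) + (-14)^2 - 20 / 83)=331680 / 1577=210.32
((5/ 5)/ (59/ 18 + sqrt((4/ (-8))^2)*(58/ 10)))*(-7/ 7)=-45/ 278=-0.16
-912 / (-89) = 912 / 89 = 10.25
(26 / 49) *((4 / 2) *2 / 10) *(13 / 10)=338 / 1225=0.28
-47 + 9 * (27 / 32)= -1261 / 32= -39.41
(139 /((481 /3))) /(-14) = -417 /6734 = -0.06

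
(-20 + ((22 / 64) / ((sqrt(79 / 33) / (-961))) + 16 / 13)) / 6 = -10571*sqrt(2607) / 15168 -122 / 39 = -38.71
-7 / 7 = -1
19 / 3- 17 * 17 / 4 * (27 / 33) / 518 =425245 / 68376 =6.22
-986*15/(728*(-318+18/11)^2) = -2057/10133760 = -0.00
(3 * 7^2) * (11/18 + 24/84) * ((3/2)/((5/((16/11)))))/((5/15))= 9492/55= 172.58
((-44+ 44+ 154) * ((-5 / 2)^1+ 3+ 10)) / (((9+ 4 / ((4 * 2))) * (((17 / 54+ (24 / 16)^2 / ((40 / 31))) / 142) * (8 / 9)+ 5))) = 2231848080 / 65730367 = 33.95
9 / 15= 3 / 5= 0.60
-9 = -9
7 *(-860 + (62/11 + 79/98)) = -920135/154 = -5974.90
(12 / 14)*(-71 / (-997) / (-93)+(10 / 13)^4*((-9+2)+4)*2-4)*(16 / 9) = -517059384160 / 55612294101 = -9.30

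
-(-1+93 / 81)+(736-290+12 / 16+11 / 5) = 242353 / 540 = 448.80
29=29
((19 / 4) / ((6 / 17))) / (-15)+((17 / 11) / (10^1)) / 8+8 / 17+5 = 618359 / 134640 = 4.59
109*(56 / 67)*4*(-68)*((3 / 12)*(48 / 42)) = -474368 / 67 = -7080.12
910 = 910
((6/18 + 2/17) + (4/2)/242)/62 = 1417/191301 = 0.01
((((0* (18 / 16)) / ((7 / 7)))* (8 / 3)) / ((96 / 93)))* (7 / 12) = 0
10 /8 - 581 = -2319 /4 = -579.75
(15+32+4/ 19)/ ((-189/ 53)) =-15847/ 1197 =-13.24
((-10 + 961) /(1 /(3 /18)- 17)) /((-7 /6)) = 5706 /77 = 74.10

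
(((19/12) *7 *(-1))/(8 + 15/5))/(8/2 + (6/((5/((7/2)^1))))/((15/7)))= -3325/19668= -0.17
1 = 1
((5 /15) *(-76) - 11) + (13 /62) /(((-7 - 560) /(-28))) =-91207 /2511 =-36.32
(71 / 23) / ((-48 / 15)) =-355 / 368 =-0.96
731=731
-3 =-3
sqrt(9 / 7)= 3 * sqrt(7) / 7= 1.13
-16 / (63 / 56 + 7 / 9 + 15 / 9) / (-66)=192 / 2827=0.07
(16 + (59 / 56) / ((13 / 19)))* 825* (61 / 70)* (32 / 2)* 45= 5783399325 / 637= 9079119.82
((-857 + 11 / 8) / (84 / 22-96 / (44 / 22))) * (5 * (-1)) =-376475 / 3888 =-96.83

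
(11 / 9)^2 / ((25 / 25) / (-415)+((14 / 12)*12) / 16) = 401720 / 234657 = 1.71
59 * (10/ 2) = 295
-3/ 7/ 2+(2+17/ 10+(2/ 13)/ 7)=228/ 65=3.51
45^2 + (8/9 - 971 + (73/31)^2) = 9171695/8649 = 1060.43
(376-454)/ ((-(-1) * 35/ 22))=-1716/ 35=-49.03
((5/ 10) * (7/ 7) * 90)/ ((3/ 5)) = 75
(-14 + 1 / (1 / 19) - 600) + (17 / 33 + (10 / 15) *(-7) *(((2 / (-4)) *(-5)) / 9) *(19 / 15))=-531149 / 891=-596.13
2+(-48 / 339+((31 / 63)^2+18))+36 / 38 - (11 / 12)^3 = 11058868229 / 545372352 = 20.28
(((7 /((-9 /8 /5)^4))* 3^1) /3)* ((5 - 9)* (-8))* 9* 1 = 786611.80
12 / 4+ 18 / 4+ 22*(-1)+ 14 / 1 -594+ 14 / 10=-5931 / 10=-593.10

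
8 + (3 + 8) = 19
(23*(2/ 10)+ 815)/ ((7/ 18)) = 2107.54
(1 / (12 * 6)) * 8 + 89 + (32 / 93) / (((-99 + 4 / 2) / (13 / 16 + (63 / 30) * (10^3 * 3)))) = 1806736 / 27063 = 66.76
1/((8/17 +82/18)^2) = 23409/591361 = 0.04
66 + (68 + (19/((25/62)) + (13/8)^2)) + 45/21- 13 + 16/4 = 1981319/11200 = 176.90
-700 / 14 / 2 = -25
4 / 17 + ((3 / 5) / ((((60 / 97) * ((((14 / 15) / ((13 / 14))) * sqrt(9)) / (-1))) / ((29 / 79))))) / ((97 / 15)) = 228517 / 1052912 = 0.22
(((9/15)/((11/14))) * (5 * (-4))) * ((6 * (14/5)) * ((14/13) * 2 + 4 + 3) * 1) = -1679328/715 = -2348.71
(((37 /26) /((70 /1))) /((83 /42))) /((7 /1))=111 /75530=0.00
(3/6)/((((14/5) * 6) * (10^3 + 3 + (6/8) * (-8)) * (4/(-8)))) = -5/83748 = -0.00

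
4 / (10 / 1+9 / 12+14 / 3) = 48 / 185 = 0.26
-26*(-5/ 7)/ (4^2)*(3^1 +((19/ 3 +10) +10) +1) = 845/ 24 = 35.21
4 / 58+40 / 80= 33 / 58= 0.57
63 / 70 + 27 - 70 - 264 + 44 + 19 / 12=-15631 / 60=-260.52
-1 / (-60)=1 / 60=0.02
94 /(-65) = -94 /65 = -1.45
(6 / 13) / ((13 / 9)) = 54 / 169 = 0.32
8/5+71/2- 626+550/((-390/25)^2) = -4461397/7605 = -586.64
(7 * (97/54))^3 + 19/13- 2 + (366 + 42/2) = 4860708043/2047032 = 2374.51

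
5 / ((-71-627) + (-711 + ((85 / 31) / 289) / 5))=-2635 / 742542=-0.00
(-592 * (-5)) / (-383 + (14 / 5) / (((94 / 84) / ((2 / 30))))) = -3478000 / 449829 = -7.73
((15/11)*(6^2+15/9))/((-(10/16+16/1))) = -4520/1463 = -3.09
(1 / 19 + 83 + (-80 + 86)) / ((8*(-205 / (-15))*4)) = 1269 / 6232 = 0.20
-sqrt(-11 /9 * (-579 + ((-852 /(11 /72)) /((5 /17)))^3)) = -sqrt(5670652601206176585) /825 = -2886440.25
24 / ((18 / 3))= 4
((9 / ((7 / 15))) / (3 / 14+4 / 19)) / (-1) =-5130 / 113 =-45.40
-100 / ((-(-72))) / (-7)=25 / 126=0.20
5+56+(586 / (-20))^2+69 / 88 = 2024603 / 2200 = 920.27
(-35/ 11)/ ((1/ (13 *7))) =-3185/ 11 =-289.55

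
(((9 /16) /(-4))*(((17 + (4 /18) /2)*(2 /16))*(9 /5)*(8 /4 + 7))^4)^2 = 4308746025118042258524081 /104857600000000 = 41091404200.73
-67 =-67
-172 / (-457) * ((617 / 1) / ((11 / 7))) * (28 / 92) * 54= 280804104 / 115621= 2428.66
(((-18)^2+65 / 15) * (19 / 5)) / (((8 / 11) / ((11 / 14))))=452903 / 336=1347.93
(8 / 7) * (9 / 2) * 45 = 231.43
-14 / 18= -7 / 9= -0.78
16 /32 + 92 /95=279 /190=1.47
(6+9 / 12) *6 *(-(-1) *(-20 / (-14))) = 405 / 7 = 57.86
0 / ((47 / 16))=0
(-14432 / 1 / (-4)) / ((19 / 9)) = 1709.05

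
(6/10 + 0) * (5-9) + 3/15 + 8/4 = -1/5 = -0.20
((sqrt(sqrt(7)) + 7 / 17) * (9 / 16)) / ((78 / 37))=777 / 7072 + 111 * 7^(1 / 4) / 416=0.54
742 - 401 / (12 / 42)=-1323 / 2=-661.50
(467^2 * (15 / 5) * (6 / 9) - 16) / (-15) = -436162 / 15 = -29077.47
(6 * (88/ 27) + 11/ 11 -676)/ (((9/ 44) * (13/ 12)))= -1038224/ 351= -2957.90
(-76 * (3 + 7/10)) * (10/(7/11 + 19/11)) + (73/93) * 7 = -1431695/1209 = -1184.20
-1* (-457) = 457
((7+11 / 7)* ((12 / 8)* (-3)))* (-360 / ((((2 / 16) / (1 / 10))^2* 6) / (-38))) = -393984 / 7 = -56283.43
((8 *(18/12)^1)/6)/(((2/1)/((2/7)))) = 2/7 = 0.29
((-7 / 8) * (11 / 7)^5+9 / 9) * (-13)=1843959 / 19208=96.00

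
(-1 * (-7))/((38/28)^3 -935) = -19208/2558781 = -0.01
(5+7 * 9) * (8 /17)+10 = 42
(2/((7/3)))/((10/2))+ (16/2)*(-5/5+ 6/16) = -4.83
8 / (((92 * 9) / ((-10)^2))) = 200 / 207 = 0.97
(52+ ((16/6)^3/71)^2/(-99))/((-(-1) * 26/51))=160803564638/1576527381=102.00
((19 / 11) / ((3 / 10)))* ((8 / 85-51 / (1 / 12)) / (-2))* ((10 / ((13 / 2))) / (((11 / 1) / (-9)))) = -59293680 / 26741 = -2217.33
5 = 5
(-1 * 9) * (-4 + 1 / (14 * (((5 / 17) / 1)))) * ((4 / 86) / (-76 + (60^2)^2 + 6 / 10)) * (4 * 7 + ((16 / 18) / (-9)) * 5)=585964 / 175542178707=0.00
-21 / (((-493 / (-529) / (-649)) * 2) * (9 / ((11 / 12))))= 26435717 / 35496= 744.75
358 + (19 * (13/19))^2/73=360.32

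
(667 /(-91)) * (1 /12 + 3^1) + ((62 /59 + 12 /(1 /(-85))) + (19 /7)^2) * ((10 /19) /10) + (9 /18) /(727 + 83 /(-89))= -75.84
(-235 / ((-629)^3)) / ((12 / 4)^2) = 235 / 2239723701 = 0.00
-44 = -44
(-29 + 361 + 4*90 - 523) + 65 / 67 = 11388 / 67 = 169.97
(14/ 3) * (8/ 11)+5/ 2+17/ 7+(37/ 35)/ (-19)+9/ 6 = 214334/ 21945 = 9.77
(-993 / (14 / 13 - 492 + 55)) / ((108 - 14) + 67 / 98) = 421694 / 17528031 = 0.02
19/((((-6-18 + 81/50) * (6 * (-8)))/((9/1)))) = 475/2984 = 0.16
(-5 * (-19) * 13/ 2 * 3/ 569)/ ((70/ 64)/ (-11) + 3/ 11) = 18.79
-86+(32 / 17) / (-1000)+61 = -25.00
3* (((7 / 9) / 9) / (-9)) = -0.03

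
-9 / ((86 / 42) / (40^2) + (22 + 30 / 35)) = -302400 / 768043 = -0.39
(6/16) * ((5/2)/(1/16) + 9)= 147/8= 18.38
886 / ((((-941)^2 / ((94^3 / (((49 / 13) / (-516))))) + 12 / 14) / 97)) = 3351815545810368 / 33125624849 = 101184.98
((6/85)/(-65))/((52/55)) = -33/28730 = -0.00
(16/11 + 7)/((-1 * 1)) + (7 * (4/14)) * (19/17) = -6.22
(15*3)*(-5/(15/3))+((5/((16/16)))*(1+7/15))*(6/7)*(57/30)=-1157/35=-33.06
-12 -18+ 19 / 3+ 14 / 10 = -334 / 15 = -22.27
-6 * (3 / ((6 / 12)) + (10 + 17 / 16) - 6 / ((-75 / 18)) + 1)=-23403 / 200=-117.02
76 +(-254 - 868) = -1046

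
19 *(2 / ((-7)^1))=-38 / 7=-5.43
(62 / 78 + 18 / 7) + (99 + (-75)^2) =1563571 / 273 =5727.37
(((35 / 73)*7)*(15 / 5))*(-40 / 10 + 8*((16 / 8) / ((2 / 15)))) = 85260 / 73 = 1167.95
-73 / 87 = -0.84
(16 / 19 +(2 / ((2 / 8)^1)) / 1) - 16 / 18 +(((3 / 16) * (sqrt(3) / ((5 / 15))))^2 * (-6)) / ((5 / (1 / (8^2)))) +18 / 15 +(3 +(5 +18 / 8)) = 135778573 / 7004160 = 19.39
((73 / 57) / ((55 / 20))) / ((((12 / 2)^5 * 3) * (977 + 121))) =73 / 4015017072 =0.00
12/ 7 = 1.71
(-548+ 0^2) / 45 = -548 / 45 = -12.18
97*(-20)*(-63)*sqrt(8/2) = 244440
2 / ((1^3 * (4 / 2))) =1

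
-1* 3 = -3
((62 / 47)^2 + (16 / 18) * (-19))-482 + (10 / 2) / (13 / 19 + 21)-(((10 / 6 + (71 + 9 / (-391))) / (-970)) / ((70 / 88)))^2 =-406595475040049979257 / 818219701738457500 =-496.93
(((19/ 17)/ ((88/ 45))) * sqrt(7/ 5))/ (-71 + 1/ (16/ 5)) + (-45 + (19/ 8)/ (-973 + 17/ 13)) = -4547767/ 101056 - 114 * sqrt(35)/ 70499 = -45.01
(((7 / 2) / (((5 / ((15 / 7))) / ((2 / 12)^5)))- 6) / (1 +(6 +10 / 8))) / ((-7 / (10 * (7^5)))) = 373391515 / 21384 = 17461.26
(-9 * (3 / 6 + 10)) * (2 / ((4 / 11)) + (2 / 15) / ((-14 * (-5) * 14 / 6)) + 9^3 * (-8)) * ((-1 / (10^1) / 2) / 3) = -128474307 / 14000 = -9176.74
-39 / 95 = -0.41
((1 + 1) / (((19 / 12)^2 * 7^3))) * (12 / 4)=864 / 123823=0.01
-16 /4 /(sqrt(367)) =-4*sqrt(367) /367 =-0.21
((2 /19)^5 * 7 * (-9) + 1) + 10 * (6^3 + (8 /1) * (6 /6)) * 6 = 13441.00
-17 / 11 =-1.55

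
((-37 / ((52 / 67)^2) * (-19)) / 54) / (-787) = -3155767 / 114914592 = -0.03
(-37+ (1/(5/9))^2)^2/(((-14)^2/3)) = 534252/30625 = 17.44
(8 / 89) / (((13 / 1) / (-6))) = -48 / 1157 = -0.04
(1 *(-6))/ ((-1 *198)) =1/ 33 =0.03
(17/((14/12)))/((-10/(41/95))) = -2091/3325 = -0.63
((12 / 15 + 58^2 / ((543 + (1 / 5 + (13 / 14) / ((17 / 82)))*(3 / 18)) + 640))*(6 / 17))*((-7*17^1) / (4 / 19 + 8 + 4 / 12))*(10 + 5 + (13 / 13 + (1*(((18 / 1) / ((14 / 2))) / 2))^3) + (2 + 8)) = -247451261024 / 491458485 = -503.50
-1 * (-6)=6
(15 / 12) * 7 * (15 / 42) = 25 / 8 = 3.12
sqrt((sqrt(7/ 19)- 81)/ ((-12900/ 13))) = sqrt(49037157- 31863 * sqrt(133))/ 24510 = 0.28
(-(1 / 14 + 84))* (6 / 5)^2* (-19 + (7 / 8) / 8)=12806937 / 5600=2286.95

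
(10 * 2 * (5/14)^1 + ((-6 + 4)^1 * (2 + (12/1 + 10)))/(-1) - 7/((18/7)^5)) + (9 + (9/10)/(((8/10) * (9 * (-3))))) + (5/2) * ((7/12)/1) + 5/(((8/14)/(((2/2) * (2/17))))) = 66.53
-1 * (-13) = 13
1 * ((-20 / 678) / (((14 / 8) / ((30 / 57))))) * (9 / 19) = -1200 / 285551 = -0.00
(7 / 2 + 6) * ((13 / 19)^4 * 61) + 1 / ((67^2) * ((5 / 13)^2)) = 195523070067 / 1539502550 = 127.00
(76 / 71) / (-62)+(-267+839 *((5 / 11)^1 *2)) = 12001635 / 24211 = 495.71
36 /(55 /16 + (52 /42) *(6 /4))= 4032 /593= 6.80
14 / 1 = 14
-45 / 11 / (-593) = 45 / 6523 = 0.01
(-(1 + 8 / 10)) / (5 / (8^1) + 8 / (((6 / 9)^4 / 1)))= -72 / 1645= -0.04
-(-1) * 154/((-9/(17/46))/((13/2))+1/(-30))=-1021020/25061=-40.74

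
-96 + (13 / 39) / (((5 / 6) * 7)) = -3358 / 35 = -95.94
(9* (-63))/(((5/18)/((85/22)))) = -86751/11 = -7886.45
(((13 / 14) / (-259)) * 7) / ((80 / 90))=-117 / 4144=-0.03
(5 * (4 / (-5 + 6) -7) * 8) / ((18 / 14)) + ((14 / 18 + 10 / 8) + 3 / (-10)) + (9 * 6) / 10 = -15517 / 180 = -86.21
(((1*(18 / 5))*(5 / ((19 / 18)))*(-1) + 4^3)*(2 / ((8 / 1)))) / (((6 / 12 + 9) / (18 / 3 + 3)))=4014 / 361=11.12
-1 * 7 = -7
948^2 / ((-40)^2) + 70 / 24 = 564.61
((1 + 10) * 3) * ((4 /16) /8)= 33 /32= 1.03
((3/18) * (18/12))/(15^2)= 0.00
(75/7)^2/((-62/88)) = -247500/1519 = -162.94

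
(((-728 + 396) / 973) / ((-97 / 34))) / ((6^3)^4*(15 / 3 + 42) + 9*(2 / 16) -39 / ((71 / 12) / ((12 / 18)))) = 6411584 / 5484610272812345619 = 0.00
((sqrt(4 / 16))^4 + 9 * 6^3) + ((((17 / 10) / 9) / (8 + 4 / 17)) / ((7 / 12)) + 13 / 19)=2172714953 / 1117200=1944.79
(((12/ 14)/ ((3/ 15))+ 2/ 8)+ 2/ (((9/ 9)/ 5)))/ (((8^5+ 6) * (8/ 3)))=1221/ 7341376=0.00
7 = 7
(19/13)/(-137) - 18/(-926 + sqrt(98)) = 63 * sqrt(2)/428689 + 6697763/763495109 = 0.01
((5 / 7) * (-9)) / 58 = -45 / 406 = -0.11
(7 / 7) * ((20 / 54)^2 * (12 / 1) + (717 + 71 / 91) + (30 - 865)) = -2555681 / 22113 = -115.57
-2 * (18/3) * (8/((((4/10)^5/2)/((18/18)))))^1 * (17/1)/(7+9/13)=-82875/2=-41437.50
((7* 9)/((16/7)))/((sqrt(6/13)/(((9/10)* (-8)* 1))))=-292.11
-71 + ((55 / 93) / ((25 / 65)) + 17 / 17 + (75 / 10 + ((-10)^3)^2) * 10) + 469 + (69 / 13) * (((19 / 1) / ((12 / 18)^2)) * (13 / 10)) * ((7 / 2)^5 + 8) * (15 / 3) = 256814670941 / 23808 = 10786906.54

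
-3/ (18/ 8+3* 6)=-4/ 27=-0.15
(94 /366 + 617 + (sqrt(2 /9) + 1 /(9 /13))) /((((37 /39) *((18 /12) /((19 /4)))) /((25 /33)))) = 6175 *sqrt(2) /7326 + 2097443725 /1340658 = 1565.68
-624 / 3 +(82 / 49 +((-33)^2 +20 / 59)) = 2552789 / 2891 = 883.01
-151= -151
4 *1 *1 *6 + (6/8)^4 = 24.32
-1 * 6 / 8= -3 / 4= -0.75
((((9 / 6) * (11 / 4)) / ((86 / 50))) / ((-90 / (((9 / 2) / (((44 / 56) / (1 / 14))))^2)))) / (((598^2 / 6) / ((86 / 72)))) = -45 / 503506432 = -0.00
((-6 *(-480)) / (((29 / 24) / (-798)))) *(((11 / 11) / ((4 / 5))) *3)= -206841600 / 29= -7132468.97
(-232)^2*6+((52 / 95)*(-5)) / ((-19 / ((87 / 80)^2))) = 322944.17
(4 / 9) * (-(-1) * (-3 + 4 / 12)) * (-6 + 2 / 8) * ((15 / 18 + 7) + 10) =9844 / 81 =121.53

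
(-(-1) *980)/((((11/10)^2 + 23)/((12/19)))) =392000/15333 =25.57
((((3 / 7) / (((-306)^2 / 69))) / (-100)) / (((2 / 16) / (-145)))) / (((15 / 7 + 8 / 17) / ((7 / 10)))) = 4669 / 4758300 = 0.00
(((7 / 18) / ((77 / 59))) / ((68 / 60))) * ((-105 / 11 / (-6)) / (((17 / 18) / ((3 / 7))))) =13275 / 69938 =0.19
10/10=1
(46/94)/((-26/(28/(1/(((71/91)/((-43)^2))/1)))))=-3266/14686607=-0.00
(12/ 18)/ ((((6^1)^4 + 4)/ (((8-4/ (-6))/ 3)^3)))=676/ 54675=0.01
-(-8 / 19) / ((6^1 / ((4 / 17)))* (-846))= -8 / 409887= -0.00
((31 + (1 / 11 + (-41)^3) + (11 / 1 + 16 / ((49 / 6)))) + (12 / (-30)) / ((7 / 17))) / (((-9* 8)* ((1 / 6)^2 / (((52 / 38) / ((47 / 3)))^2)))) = 564674285916 / 2149125055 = 262.75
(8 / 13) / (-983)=-8 / 12779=-0.00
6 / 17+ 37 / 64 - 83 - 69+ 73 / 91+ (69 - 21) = -10125225 / 99008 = -102.27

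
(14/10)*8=56/5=11.20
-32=-32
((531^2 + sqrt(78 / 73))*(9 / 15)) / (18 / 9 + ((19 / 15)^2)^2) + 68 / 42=30375*sqrt(5694) / 16904683 + 179863746289 / 4862991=36986.37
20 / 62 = 10 / 31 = 0.32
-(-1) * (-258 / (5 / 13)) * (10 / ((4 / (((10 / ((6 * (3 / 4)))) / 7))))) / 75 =-7.10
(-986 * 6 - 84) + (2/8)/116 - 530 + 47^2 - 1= -2005407/464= -4322.00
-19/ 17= -1.12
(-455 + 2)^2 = 205209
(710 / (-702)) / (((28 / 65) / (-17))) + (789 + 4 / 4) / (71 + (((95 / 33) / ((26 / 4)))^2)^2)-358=-558385078186246583 / 1819049836477356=-306.97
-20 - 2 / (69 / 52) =-1484 / 69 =-21.51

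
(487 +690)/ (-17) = -1177/ 17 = -69.24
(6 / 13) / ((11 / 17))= 102 / 143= 0.71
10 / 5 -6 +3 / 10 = -37 / 10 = -3.70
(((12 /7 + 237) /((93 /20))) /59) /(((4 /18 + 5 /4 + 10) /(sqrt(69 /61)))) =401040*sqrt(4209) /322545979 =0.08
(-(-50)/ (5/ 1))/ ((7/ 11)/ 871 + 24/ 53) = 1015586/ 46063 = 22.05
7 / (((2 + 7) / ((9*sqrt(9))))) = 21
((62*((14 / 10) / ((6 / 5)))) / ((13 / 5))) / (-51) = -1085 / 1989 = -0.55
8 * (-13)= -104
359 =359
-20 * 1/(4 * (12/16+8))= -4/7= -0.57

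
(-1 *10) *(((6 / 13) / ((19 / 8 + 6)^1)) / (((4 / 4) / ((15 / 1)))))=-7200 / 871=-8.27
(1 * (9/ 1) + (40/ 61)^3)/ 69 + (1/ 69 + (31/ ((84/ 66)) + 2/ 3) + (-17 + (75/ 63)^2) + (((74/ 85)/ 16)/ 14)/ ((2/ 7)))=2614771684097/ 272268249120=9.60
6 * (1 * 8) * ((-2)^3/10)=-192/5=-38.40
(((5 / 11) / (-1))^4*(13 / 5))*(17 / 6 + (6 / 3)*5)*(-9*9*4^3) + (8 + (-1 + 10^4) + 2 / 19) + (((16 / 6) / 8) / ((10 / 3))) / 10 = 6633793789 / 2528900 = 2623.19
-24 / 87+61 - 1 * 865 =-23324 / 29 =-804.28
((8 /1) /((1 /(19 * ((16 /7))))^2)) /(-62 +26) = -184832 /441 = -419.12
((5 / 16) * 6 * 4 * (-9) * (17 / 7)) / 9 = -255 / 14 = -18.21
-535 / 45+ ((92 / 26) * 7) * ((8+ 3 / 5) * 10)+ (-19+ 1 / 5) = 1228187 / 585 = 2099.46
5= 5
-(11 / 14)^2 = -121 / 196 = -0.62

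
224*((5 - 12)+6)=-224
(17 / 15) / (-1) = -17 / 15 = -1.13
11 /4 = 2.75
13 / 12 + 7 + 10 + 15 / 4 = 131 / 6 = 21.83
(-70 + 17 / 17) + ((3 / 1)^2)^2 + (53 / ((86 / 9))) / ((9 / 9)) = 1509 / 86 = 17.55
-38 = -38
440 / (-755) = -88 / 151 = -0.58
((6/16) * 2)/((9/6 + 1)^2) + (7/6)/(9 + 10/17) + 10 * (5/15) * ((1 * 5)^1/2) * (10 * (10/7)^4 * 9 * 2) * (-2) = -733485812491/58704450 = -12494.55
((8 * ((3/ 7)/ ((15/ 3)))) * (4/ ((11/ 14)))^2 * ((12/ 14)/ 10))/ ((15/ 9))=13824/ 15125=0.91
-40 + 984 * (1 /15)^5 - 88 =-32399672 /253125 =-128.00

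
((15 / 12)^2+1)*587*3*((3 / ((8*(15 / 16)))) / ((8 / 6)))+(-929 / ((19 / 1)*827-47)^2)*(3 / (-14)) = 31009695810403 / 22906198560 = 1353.77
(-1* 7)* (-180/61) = 1260/61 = 20.66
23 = 23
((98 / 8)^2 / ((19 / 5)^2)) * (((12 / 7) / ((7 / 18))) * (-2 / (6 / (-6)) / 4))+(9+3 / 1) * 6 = 137043 / 1444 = 94.91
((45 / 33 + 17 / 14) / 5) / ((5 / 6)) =1191 / 1925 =0.62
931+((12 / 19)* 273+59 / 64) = 1342881 / 1216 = 1104.34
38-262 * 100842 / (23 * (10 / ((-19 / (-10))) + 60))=-125226929 / 7130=-17563.38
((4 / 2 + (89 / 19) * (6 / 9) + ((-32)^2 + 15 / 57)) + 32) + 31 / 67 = 4055200 / 3819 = 1061.85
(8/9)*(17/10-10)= -332/45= -7.38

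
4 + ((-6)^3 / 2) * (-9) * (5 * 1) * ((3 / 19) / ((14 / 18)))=990.62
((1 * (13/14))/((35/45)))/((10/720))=4212/49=85.96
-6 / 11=-0.55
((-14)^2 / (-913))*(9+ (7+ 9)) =-5.37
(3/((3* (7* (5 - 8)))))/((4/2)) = -1/42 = -0.02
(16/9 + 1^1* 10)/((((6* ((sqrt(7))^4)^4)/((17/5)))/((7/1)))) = 901/111178305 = 0.00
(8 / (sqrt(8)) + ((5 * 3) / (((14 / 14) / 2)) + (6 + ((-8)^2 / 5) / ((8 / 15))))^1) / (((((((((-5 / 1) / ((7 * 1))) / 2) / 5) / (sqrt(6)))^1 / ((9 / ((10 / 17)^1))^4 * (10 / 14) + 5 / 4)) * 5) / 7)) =3835991467 * sqrt(6) * (-30 - sqrt(2)) / 2500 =-118069966.72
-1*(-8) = 8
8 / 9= 0.89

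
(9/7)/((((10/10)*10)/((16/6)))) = 12/35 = 0.34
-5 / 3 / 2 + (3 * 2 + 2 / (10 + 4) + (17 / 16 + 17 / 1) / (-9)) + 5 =8369 / 1008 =8.30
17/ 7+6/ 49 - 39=-1786/ 49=-36.45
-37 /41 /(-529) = 37 /21689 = 0.00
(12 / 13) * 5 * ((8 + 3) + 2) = 60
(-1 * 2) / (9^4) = -2 / 6561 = -0.00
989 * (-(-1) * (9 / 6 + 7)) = 16813 / 2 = 8406.50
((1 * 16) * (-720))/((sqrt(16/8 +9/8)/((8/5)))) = -10426.71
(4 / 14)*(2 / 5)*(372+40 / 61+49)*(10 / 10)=102884 / 2135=48.19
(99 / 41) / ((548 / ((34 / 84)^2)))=3179 / 4403728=0.00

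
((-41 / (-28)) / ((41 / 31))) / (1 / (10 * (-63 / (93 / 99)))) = -1485 / 2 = -742.50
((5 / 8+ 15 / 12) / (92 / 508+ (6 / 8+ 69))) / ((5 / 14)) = 381 / 5075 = 0.08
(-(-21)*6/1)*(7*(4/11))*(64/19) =225792/209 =1080.34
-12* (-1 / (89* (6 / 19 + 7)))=228 / 12371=0.02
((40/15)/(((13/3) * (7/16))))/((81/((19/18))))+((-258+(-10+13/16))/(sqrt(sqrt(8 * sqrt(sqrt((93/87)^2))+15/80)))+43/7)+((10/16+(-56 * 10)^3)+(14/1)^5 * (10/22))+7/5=-175371683.03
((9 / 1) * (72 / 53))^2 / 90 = 23328 / 14045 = 1.66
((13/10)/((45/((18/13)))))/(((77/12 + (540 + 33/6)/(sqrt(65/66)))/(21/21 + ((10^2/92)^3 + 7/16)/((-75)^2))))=-33226076793/39096473717337500 + 1195043399379 * sqrt(4290)/1075153027226781250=0.00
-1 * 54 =-54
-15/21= -5/7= -0.71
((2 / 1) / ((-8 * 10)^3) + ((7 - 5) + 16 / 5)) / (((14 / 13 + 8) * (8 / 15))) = 1.07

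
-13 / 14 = -0.93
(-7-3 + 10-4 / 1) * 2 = -8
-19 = -19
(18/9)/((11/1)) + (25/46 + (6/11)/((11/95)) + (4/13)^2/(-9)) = 45931841/8465886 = 5.43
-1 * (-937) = 937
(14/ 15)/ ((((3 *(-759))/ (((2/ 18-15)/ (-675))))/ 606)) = -378952/ 69163875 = -0.01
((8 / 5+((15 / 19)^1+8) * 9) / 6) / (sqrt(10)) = 7667 * sqrt(10) / 5700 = 4.25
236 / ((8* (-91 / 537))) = -31683 / 182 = -174.08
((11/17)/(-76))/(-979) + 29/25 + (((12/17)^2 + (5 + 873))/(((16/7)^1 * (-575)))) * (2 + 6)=-4706638457/1124007700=-4.19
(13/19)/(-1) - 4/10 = -1.08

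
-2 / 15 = -0.13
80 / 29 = 2.76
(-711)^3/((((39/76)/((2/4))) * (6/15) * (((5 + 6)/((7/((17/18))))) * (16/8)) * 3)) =-239017911615/2431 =-98320819.26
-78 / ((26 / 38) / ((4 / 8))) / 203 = -57 / 203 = -0.28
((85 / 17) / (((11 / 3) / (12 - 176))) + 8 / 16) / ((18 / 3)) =-4909 / 132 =-37.19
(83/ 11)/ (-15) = -83/ 165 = -0.50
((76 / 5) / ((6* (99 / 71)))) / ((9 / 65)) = 35074 / 2673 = 13.12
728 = 728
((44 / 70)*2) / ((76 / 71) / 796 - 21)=-310838 / 5192075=-0.06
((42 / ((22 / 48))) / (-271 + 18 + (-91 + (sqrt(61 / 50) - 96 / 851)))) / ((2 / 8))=-50240098944000 / 47164910141129 - 14599892160 * sqrt(122) / 47164910141129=-1.07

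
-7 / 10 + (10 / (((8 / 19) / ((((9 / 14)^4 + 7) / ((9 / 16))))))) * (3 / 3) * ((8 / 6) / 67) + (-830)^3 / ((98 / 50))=-12670942635454513 / 43434090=-291728055.90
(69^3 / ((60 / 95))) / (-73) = -2080557 / 292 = -7125.20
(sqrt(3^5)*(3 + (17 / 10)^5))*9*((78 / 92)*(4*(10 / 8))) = 5433028263*sqrt(3) / 920000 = 10228.57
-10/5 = -2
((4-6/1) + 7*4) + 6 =32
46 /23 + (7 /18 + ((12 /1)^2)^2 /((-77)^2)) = 628195 /106722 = 5.89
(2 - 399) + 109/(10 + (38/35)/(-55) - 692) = -521426361/1312888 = -397.16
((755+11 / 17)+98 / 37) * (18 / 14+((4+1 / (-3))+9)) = 139751624 / 13209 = 10580.03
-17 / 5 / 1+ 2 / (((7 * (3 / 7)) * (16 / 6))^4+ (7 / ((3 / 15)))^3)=-798497 / 234855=-3.40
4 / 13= 0.31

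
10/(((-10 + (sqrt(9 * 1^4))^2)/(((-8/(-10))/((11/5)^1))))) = -40/11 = -3.64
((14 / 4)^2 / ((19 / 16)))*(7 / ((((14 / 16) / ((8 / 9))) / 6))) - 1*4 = 24860 / 57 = 436.14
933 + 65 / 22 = 20591 / 22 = 935.95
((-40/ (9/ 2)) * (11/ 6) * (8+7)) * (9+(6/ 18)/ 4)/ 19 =-59950/ 513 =-116.86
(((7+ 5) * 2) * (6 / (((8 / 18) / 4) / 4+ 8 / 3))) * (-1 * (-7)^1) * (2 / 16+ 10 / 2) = 185976 / 97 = 1917.28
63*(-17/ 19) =-1071/ 19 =-56.37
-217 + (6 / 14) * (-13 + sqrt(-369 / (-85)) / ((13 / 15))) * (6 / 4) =-3155 / 14 + 81 * sqrt(3485) / 3094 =-223.81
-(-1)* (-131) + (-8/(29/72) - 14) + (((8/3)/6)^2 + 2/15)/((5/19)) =-9607691/58725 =-163.60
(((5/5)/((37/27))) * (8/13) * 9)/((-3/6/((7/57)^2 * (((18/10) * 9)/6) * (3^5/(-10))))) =34720812/4341025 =8.00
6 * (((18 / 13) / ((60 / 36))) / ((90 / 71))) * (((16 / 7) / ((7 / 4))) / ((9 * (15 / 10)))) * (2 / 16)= 2272 / 47775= 0.05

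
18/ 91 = 0.20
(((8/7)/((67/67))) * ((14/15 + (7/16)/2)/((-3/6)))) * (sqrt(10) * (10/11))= -79 * sqrt(10)/33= -7.57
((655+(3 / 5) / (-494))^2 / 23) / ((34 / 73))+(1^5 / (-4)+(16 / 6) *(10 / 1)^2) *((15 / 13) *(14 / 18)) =1729916956667963 / 42938134200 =40288.59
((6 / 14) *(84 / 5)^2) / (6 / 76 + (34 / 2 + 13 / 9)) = 147744 / 22625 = 6.53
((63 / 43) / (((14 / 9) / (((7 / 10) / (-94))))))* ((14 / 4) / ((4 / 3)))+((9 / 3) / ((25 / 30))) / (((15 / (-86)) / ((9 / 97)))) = -606448431 / 313659200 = -1.93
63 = 63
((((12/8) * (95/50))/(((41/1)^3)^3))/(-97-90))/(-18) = 19/7346450607800484840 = 0.00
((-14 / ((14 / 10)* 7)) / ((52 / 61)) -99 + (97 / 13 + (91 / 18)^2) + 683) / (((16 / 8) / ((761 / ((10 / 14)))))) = 1062052361 / 3240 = 327793.94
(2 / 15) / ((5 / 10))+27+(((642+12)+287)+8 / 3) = 14564 / 15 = 970.93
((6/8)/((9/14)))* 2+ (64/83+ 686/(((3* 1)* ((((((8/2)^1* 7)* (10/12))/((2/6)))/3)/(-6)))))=-69341/1245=-55.70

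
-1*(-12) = 12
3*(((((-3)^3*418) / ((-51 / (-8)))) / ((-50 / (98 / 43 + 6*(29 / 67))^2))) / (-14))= -4454500773888 / 24692978975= -180.40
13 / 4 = 3.25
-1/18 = -0.06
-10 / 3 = -3.33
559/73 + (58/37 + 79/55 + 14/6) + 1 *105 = 117.99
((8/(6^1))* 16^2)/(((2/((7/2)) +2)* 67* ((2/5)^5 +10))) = 5600000/28294569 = 0.20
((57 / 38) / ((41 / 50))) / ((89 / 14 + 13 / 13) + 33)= 210 / 4633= 0.05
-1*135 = -135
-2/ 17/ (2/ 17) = -1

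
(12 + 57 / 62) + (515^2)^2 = 4361346639551 / 62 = 70344300637.92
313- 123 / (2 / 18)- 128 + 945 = 23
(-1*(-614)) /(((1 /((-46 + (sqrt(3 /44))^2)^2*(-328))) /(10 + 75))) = -4369923003695 /121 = -36115066146.24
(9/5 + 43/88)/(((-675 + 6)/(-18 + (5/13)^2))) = 3038119/49746840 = 0.06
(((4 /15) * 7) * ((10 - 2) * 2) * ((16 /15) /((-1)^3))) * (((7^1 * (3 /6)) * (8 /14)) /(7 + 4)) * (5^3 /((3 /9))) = -71680 /33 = -2172.12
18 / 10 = 9 / 5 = 1.80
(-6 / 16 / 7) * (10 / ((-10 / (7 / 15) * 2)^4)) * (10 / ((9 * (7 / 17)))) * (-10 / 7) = 119 / 194400000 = 0.00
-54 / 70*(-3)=81 / 35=2.31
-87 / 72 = -29 / 24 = -1.21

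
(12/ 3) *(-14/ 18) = -28/ 9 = -3.11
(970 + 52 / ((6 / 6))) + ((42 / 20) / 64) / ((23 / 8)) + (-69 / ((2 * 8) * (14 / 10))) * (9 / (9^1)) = 1640479 / 1610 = 1018.93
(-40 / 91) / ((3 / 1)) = -40 / 273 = -0.15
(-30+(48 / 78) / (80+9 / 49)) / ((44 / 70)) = -26808565 / 561847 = -47.72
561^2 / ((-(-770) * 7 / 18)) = 257499 / 245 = 1051.02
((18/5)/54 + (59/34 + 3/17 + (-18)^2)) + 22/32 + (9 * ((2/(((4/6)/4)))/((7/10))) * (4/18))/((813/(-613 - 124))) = 2287759109/7739760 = 295.59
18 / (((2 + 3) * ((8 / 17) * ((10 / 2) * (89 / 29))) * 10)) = 4437 / 89000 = 0.05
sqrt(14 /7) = sqrt(2) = 1.41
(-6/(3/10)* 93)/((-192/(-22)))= -1705/8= -213.12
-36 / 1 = -36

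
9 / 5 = 1.80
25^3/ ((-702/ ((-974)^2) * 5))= -1482306250/ 351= -4223094.73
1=1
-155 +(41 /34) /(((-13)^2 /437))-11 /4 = -1777029 /11492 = -154.63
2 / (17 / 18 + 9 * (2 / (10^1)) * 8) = 180 / 1381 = 0.13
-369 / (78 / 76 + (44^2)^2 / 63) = -21546 / 3473905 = -0.01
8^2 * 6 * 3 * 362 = 417024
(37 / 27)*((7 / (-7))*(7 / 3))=-259 / 81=-3.20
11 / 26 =0.42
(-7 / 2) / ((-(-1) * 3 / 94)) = -109.67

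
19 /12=1.58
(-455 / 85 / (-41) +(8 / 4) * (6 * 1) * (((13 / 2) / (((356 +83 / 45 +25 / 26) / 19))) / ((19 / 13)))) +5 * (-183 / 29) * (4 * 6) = -6400466935303 / 8485478039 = -754.28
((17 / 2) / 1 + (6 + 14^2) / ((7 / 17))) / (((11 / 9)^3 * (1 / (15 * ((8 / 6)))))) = 50935230 / 9317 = 5466.91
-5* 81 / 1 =-405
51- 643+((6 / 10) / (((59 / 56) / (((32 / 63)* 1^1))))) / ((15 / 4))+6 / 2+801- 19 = 2563099 / 13275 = 193.08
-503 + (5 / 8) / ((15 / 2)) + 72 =-5171 / 12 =-430.92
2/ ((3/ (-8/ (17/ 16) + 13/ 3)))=-326/ 153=-2.13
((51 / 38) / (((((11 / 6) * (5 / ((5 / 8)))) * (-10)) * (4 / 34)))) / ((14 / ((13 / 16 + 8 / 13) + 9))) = -5641569 / 97377280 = -0.06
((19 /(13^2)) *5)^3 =857375 /4826809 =0.18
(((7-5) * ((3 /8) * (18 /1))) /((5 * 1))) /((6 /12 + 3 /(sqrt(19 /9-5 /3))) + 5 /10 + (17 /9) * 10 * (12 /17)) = 0.14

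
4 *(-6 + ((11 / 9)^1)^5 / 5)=-6441676 / 295245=-21.82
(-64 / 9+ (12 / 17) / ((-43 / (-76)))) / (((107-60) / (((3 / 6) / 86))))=-9644 / 13296159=-0.00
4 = 4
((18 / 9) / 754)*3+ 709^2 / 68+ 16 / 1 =189921117 / 25636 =7408.38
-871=-871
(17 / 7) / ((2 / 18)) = 153 / 7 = 21.86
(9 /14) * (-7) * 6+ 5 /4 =-103 /4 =-25.75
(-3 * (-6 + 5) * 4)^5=248832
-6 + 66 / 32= -63 / 16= -3.94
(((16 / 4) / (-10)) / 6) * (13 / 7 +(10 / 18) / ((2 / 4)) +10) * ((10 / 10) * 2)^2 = -3.46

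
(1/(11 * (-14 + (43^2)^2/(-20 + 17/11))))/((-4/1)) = 0.00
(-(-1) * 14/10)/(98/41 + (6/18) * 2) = 861/1880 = 0.46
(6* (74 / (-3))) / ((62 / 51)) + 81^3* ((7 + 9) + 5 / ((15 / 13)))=334981203 / 31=10805845.26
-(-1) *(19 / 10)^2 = 361 / 100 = 3.61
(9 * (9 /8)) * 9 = 729 /8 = 91.12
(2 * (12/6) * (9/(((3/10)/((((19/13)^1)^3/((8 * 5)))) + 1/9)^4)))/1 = 522776130623750963556/3552386272023258150625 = 0.15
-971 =-971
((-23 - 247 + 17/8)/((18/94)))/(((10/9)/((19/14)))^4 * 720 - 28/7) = -4.38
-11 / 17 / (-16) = 11 / 272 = 0.04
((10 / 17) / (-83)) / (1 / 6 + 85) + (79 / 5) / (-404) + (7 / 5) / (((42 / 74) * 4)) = 126160495 / 218469363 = 0.58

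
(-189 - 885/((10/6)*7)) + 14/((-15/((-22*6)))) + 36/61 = -141.07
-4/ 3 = -1.33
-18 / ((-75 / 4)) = 24 / 25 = 0.96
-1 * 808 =-808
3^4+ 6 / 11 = 897 / 11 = 81.55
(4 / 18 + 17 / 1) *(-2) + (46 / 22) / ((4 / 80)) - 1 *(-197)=204.37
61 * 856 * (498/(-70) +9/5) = -9712176/35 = -277490.74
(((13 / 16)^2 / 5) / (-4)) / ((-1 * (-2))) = -169 / 10240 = -0.02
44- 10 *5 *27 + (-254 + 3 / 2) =-3117 / 2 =-1558.50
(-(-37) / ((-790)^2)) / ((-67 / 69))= -0.00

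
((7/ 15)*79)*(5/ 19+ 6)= 65807/ 285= 230.90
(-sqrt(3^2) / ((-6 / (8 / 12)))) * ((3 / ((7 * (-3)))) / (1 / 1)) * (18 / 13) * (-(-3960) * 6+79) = -143034 / 91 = -1571.80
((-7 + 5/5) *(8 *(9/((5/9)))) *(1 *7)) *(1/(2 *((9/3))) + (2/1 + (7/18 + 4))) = -178416/5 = -35683.20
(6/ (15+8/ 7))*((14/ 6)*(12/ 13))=1176/ 1469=0.80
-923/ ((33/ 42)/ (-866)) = 11190452/ 11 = 1017313.82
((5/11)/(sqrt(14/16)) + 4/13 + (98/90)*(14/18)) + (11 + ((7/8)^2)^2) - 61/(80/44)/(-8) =10*sqrt(14)/77 + 365200753/21565440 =17.42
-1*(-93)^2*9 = -77841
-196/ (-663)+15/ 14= 12689/ 9282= 1.37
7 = 7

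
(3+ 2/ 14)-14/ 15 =232/ 105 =2.21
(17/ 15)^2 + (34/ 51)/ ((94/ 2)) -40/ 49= 249917/ 518175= 0.48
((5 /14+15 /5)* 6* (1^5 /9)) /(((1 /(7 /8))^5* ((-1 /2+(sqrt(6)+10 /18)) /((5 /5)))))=-338541 /31834112+3046869* sqrt(6) /15917056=0.46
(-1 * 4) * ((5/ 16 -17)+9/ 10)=1263/ 20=63.15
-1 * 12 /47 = -12 /47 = -0.26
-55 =-55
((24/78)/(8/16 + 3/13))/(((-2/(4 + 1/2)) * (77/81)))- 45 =-67293/1463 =-46.00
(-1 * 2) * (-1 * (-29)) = -58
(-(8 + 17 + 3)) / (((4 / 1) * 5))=-7 / 5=-1.40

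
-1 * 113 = -113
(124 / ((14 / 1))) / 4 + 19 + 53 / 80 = 12251 / 560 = 21.88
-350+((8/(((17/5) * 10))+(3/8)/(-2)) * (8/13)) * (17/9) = -349.94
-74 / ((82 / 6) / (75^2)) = -1248750 / 41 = -30457.32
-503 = -503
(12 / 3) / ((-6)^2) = 1 / 9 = 0.11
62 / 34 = 31 / 17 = 1.82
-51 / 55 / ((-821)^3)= 51 / 30436321355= 0.00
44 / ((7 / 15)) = 660 / 7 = 94.29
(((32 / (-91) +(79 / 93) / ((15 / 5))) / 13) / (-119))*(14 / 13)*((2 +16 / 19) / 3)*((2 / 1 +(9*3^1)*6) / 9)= 1140784 / 1385909343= 0.00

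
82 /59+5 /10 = 223 /118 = 1.89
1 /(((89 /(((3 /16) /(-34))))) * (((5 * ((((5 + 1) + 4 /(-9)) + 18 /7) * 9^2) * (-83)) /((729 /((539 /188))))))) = 11421 /198033059840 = 0.00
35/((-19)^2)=35/361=0.10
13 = 13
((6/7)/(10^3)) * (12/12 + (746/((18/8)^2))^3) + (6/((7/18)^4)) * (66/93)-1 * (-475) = 22440253423022501/6592614178500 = 3403.85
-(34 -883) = 849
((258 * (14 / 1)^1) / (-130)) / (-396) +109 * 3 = 1403131 / 4290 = 327.07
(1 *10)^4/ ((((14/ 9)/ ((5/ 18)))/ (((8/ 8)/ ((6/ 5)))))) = 31250/ 21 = 1488.10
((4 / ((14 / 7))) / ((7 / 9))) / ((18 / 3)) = 3 / 7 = 0.43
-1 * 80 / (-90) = 8 / 9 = 0.89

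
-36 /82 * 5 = -90 /41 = -2.20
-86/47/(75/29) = -0.71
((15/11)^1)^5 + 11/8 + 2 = 10423377/1288408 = 8.09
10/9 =1.11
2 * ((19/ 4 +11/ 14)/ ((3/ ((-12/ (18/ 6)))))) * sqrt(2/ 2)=-310/ 21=-14.76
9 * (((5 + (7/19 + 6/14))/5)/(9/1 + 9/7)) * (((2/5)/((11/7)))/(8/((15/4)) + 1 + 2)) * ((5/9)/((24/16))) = 257/13794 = 0.02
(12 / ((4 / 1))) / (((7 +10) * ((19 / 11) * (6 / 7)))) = 77 / 646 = 0.12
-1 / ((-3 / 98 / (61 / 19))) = 5978 / 57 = 104.88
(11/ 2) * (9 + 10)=209/ 2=104.50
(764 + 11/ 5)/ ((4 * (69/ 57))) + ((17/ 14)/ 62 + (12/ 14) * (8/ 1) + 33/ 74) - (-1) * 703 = 1603943013/ 1846670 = 868.56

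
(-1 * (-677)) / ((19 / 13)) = 8801 / 19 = 463.21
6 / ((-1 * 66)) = -1 / 11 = -0.09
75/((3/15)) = 375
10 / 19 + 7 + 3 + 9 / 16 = 3371 / 304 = 11.09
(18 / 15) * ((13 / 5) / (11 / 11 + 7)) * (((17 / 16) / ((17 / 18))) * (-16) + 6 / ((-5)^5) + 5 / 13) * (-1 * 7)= 15029763 / 312500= 48.10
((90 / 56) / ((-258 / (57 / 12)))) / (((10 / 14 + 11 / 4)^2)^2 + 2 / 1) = -260680 / 1286539833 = -0.00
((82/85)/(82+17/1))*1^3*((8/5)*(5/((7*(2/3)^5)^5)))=3859870331907/32955789475840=0.12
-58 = -58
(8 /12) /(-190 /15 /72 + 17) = 72 /1817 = 0.04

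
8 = 8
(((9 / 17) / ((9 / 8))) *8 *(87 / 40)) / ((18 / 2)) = 232 / 255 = 0.91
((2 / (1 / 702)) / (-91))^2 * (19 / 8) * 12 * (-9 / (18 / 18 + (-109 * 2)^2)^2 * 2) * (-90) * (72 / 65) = 7754787072 / 1438744523125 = 0.01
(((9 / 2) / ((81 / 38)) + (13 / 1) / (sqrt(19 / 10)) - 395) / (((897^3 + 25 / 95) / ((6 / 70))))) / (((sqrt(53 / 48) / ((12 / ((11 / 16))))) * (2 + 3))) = -2149888 * sqrt(159) / 174882980670475 + 3744 * sqrt(30210) / 174882980670475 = -0.00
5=5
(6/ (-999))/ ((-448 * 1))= 1/ 74592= 0.00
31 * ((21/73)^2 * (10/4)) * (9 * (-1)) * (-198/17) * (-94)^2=538150438980/90593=5940309.28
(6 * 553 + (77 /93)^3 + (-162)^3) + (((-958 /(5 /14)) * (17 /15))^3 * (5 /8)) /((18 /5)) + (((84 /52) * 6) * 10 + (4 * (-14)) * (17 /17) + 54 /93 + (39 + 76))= -287153366680394618632 /58818605625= -4882015879.65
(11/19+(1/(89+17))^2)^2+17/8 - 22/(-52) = 1708334416655/592480437328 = 2.88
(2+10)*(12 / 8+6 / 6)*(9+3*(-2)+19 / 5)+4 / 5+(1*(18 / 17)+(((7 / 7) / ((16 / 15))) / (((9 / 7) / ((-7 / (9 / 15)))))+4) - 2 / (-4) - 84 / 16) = 2406407 / 12240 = 196.60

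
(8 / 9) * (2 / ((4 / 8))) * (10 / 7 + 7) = 1888 / 63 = 29.97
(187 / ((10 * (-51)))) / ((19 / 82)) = -451 / 285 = -1.58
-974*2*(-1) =1948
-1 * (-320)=320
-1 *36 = -36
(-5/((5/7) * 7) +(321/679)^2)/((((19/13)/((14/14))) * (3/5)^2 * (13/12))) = -35800000/26279337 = -1.36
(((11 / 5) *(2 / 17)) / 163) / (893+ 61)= 11 / 6608835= 0.00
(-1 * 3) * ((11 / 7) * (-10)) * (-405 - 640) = -344850 / 7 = -49264.29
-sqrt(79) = -8.89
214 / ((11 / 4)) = 856 / 11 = 77.82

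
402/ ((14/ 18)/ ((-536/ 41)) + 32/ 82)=79509168/ 65417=1215.42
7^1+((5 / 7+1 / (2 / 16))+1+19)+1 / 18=4507 / 126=35.77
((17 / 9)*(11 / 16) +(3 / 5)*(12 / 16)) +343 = 248219 / 720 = 344.75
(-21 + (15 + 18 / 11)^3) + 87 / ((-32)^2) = 4583.51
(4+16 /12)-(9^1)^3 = -2171 /3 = -723.67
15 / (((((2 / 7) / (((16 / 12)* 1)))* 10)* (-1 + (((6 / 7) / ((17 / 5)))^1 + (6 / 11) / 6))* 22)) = -833 / 1720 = -0.48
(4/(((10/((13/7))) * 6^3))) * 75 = 65/252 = 0.26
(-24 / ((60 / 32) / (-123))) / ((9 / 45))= 7872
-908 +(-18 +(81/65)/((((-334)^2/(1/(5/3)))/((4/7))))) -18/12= -927.50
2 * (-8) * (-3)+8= 56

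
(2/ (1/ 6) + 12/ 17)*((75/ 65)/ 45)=72/ 221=0.33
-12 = -12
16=16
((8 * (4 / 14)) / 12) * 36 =48 / 7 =6.86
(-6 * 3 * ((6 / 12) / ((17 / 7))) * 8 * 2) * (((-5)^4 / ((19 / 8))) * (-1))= 15603.72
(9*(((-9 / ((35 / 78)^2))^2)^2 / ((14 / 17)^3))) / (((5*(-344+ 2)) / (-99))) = 273268035913168813703472 / 73377359603515625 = 3724146.49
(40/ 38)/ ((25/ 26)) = 104/ 95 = 1.09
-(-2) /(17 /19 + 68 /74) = 1406 /1275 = 1.10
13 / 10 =1.30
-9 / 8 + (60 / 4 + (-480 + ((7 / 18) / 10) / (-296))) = -24835147 / 53280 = -466.13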